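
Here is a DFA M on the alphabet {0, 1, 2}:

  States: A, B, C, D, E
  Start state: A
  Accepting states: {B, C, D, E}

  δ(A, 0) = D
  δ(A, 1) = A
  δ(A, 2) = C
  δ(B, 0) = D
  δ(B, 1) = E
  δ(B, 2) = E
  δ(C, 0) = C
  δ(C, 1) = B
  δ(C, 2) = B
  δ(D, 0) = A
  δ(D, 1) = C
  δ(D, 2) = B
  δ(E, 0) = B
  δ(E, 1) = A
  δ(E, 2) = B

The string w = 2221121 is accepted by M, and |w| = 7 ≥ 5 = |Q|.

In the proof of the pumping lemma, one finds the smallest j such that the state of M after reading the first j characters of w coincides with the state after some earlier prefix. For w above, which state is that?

A

State sequence: A -2-> C -2-> B -2-> E -1-> A -1-> A -2-> C -1-> B
First repeat at step 4: A was already visited.

The earliest repeat is at step j = 4: M is in A, which it already visited at step i = 0.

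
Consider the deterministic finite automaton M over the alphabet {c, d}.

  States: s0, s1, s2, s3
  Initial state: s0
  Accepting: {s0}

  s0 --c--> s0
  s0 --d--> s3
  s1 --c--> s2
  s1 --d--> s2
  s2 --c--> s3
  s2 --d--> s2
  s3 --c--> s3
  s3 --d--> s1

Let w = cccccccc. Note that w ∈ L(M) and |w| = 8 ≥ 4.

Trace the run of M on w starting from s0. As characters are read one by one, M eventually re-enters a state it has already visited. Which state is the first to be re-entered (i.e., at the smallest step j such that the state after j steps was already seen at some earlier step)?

s0

State sequence: s0 -c-> s0 -c-> s0 -c-> s0 -c-> s0 -c-> s0 -c-> s0 -c-> s0 -c-> s0
First repeat at step 1: s0 was already visited.

The earliest repeat is at step j = 1: M is in s0, which it already visited at step i = 0.
The DFA has 4 states, so the proof of the pumping lemma guarantees a repeated state among the first 4+1 visited; the segment between the two visits is the pumpable y.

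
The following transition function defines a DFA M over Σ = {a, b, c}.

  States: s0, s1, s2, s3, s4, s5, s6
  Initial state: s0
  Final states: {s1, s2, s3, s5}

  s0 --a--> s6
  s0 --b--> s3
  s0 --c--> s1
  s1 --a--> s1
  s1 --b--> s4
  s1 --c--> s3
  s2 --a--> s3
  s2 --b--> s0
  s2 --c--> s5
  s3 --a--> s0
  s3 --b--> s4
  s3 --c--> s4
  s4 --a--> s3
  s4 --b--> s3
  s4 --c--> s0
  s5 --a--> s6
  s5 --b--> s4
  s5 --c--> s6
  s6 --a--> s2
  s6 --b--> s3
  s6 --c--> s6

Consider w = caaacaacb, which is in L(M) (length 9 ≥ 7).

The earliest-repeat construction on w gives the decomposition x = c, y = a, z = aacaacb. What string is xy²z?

xy^2z = c·a·a·aacaacb = caaaacaacb.
Reading y = a takes M from s1 back to s1, so after x·y·y the machine is still in s1, and z then leads to the accepting state s3. Hence caaaacaacb ∈ L(M).

caaaacaacb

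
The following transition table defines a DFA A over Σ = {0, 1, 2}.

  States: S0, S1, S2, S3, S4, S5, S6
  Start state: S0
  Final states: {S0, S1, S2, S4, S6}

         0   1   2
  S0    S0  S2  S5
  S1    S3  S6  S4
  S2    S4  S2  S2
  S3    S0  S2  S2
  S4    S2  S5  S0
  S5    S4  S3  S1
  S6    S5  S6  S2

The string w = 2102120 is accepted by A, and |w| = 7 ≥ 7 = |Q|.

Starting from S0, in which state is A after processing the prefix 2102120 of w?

State sequence: S0 -2-> S5 -1-> S3 -0-> S0 -2-> S5 -1-> S3 -2-> S2 -0-> S4

After reading 7 characters, A is in state S4.

S4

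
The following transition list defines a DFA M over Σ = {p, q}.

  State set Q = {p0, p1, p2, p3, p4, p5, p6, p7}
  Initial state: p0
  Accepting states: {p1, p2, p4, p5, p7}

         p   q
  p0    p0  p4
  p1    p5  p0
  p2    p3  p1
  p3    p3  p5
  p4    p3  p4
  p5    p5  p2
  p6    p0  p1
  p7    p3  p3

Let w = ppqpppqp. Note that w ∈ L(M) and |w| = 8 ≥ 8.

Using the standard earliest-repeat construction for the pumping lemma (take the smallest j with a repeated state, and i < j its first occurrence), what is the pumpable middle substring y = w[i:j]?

p

State sequence: p0 -p-> p0 -p-> p0 -q-> p4 -p-> p3 -p-> p3 -p-> p3 -q-> p5 -p-> p5
First repeat at step 1: p0 was already visited.

So i = 0, j = 1, giving x = w[0:0] = ε, y = w[0:1] = p, z = w[1:8] = pqpppqp.
Check: |xy| = 1 ≤ 8 and |y| = 1 ≥ 1. Reading y takes M from p0 back to p0, so every xyⁱz is accepted.
Pumping length from the standard proof: p = 8 (the number of states). The repeated state found above gives |xy| = j ≤ 8 and |y| = j − i ≥ 1.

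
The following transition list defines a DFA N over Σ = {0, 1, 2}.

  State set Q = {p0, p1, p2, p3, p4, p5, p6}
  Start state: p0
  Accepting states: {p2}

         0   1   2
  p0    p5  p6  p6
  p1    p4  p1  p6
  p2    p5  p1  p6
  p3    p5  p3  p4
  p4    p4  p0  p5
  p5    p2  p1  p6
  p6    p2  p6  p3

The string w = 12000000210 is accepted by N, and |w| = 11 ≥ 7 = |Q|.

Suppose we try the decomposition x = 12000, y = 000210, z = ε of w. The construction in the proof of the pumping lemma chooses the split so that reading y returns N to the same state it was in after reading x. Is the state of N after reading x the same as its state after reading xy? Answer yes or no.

no

Run of N on the first 11 characters of w = 1 2 0 0 0 0 0 0 2 1 0:
  step 0: p0  (start)
  step 1: p6  (read 1: p0→p6)
  step 2: p3  (read 2: p6→p3)
  step 3: p5  (read 0: p3→p5)
  step 4: p2  (read 0: p5→p2)
  step 5: p5  (read 0: p2→p5)
  step 6: p2  (read 0: p5→p2)
  step 7: p5  (read 0: p2→p5)
  step 8: p2  (read 0: p5→p2)
  step 9: p6  (read 2: p2→p6)
  step 10: p6  (read 1: p6→p6)
  step 11: p2  (read 0: p6→p2)

After x (step 5): p5. After xy (step 11): p2.
They differ (p5 ≠ p2), so y is not a cycle from the state after x; this split is not the one the pumping-lemma construction produces, and pumping y need not keep the string in L(N).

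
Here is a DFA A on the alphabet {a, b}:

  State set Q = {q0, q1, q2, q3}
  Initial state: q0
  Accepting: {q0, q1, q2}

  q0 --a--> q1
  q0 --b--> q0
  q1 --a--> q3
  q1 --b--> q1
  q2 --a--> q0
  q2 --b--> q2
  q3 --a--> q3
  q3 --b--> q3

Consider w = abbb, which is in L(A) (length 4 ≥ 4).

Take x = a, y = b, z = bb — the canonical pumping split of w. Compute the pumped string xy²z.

abbbb

xy^2z = a·b·b·bb = abbbb.
Reading y = b takes A from q1 back to q1, so after x·y·y the machine is still in q1, and z then leads to the accepting state q1. Hence abbbb ∈ L(A).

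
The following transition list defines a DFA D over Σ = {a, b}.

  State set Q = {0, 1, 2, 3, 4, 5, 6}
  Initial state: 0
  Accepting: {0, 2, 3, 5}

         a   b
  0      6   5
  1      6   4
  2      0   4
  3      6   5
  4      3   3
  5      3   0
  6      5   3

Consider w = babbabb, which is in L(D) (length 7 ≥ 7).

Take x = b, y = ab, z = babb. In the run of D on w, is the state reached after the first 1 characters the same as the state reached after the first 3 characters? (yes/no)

yes

Run of D on the first 3 characters of w = b a b:
  step 0: 0  (start)
  step 1: 5  (read b: 0→5)
  step 2: 3  (read a: 5→3)
  step 3: 5  (read b: 3→5)

After x (step 1): 5. After xy (step 3): 5.
They match, so y = ab drives D around a cycle from 5 back to itself; pumping y any number of times keeps D in 5 before reading z, and xyⁱz ∈ L(D) for every i ≥ 0.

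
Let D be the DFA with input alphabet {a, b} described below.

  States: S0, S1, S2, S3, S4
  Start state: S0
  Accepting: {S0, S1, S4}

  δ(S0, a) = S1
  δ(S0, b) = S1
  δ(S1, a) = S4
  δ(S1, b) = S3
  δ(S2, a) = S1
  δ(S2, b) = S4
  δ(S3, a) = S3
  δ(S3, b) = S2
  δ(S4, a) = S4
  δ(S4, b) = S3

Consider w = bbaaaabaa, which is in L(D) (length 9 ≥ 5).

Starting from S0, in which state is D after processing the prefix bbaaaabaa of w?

Run of D on the first 9 characters of w = b b a a a a b a a:
  step 0: S0  (start)
  step 1: S1  (read b: S0→S1)
  step 2: S3  (read b: S1→S3)
  step 3: S3  (read a: S3→S3)
  step 4: S3  (read a: S3→S3)
  step 5: S3  (read a: S3→S3)
  step 6: S3  (read a: S3→S3)
  step 7: S2  (read b: S3→S2)
  step 8: S1  (read a: S2→S1)
  step 9: S4  (read a: S1→S4)

After reading 9 characters, D is in state S4.
(This kind of state-tracing is the core of the pumping-lemma construction: with 5 states, pigeonhole forces a repeat within the first 5 steps.)

S4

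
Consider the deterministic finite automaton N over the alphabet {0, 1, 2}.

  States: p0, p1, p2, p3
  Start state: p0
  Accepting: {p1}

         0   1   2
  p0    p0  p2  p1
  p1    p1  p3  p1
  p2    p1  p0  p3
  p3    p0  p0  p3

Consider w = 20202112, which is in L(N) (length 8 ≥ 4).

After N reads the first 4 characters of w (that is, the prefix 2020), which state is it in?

p1

Run of N on the first 4 characters of w = 2 0 2 0:
  step 0: p0  (start)
  step 1: p1  (read 2: p0→p1)
  step 2: p1  (read 0: p1→p1)
  step 3: p1  (read 2: p1→p1)
  step 4: p1  (read 0: p1→p1)

After reading 4 characters, N is in state p1.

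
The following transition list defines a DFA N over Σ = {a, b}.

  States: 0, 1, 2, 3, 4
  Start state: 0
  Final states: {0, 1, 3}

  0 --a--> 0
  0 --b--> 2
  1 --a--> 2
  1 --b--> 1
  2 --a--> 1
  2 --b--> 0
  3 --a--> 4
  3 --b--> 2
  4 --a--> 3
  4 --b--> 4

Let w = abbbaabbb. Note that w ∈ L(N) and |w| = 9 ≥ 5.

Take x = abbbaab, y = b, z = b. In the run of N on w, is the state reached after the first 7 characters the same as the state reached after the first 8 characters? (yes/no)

no

Run of N on the first 8 characters of w = a b b b a a b b:
  step 0: 0  (start)
  step 1: 0  (read a: 0→0)
  step 2: 2  (read b: 0→2)
  step 3: 0  (read b: 2→0)
  step 4: 2  (read b: 0→2)
  step 5: 1  (read a: 2→1)
  step 6: 2  (read a: 1→2)
  step 7: 0  (read b: 2→0)
  step 8: 2  (read b: 0→2)

After x (step 7): 0. After xy (step 8): 2.
They differ (0 ≠ 2), so y is not a cycle from the state after x; this split is not the one the pumping-lemma construction produces, and pumping y need not keep the string in L(N).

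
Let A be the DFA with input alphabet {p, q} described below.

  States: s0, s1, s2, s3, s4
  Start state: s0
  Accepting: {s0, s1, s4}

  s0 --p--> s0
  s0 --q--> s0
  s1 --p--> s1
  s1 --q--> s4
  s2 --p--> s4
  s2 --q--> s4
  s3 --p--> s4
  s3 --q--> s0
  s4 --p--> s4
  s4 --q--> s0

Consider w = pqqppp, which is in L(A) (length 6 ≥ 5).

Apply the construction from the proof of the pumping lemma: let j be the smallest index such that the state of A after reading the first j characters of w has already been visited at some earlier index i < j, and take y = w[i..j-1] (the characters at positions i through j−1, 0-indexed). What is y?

p

Run of A on w = p q q p p p:
  step 0: s0  (start)
  step 1: s0  (read p: s0→s0)   ← first repeat (s0 seen earlier)
  step 2: s0  (read q: s0→s0)
  step 3: s0  (read q: s0→s0)
  step 4: s0  (read p: s0→s0)
  step 5: s0  (read p: s0→s0)
  step 6: s0  (read p: s0→s0)

So i = 0, j = 1, giving x = w[0:0] = ε, y = w[0:1] = p, z = w[1:6] = qqppp.
Check: |xy| = 1 ≤ 5 and |y| = 1 ≥ 1. Reading y takes A from s0 back to s0, so every xyⁱz is accepted.
Since A has 5 states, any run of length ≥ 5 visits 5+1 states, so by pigeonhole some state repeats within the first 5 steps — that repeat gives the pumpable loop.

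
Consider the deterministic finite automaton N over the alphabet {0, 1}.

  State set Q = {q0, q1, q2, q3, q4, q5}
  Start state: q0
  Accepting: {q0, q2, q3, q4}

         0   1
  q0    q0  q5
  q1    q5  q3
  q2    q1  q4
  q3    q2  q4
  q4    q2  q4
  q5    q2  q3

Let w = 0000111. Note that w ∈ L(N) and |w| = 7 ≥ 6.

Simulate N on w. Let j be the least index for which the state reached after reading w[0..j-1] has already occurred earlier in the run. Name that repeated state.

q0

Run of N on w = 0 0 0 0 1 1 1:
  step 0: q0  (start)
  step 1: q0  (read 0: q0→q0)   ← first repeat (q0 seen earlier)
  step 2: q0  (read 0: q0→q0)
  step 3: q0  (read 0: q0→q0)
  step 4: q0  (read 0: q0→q0)
  step 5: q5  (read 1: q0→q5)
  step 6: q3  (read 1: q5→q3)
  step 7: q4  (read 1: q3→q4)

The earliest repeat is at step j = 1: N is in q0, which it already visited at step i = 0.
Pumping length from the standard proof: p = 6 (the number of states). The repeated state found above gives |xy| = j ≤ 6 and |y| = j − i ≥ 1.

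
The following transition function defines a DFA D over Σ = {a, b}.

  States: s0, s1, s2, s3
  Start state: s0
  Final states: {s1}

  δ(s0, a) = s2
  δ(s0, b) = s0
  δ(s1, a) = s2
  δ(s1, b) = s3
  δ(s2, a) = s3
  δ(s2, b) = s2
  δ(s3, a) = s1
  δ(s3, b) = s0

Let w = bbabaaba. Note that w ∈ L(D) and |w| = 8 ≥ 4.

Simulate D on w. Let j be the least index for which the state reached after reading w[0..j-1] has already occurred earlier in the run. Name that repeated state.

State sequence: s0 -b-> s0 -b-> s0 -a-> s2 -b-> s2 -a-> s3 -a-> s1 -b-> s3 -a-> s1
First repeat at step 1: s0 was already visited.

The earliest repeat is at step j = 1: D is in s0, which it already visited at step i = 0.
The DFA has 4 states, so the proof of the pumping lemma guarantees a repeated state among the first 4+1 visited; the segment between the two visits is the pumpable y.

s0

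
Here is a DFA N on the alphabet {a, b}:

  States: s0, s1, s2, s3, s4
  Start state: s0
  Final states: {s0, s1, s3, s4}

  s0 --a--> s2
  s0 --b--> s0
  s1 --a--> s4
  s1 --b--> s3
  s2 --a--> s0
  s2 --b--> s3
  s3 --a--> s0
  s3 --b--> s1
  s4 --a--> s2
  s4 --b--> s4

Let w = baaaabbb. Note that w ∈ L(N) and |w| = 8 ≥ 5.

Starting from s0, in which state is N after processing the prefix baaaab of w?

State sequence: s0 -b-> s0 -a-> s2 -a-> s0 -a-> s2 -a-> s0 -b-> s0

After reading 6 characters, N is in state s0.

s0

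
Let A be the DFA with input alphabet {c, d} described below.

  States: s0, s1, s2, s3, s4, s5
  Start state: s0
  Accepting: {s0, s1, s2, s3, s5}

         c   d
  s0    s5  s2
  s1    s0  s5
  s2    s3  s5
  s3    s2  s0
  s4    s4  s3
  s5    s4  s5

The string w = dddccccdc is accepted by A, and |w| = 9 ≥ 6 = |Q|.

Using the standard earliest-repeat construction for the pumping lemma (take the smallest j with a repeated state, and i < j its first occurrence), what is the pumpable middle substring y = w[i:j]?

d

Run of A on w = d d d c c c c d c:
  step 0: s0  (start)
  step 1: s2  (read d: s0→s2)
  step 2: s5  (read d: s2→s5)
  step 3: s5  (read d: s5→s5)   ← first repeat (s5 seen earlier)
  step 4: s4  (read c: s5→s4)
  step 5: s4  (read c: s4→s4)
  step 6: s4  (read c: s4→s4)
  step 7: s4  (read c: s4→s4)
  step 8: s3  (read d: s4→s3)
  step 9: s2  (read c: s3→s2)

So i = 2, j = 3, giving x = w[0:2] = dd, y = w[2:3] = d, z = w[3:9] = ccccdc.
Check: |xy| = 3 ≤ 6 and |y| = 1 ≥ 1. Reading y takes A from s5 back to s5, so every xyⁱz is accepted.
The DFA has 6 states, so the proof of the pumping lemma guarantees a repeated state among the first 6+1 visited; the segment between the two visits is the pumpable y.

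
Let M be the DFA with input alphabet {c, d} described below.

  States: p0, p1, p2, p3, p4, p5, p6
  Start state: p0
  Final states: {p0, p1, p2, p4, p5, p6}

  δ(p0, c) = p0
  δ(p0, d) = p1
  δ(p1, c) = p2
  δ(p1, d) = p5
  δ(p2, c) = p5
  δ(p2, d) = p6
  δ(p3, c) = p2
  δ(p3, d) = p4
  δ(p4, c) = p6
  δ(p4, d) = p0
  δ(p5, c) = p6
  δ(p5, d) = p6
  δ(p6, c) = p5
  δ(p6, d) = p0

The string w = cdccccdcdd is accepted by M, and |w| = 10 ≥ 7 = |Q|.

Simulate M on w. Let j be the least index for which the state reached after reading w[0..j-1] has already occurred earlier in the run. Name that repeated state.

Run of M on w = c d c c c c d c d d:
  step 0: p0  (start)
  step 1: p0  (read c: p0→p0)   ← first repeat (p0 seen earlier)
  step 2: p1  (read d: p0→p1)
  step 3: p2  (read c: p1→p2)
  step 4: p5  (read c: p2→p5)
  step 5: p6  (read c: p5→p6)
  step 6: p5  (read c: p6→p5)
  step 7: p6  (read d: p5→p6)
  step 8: p5  (read c: p6→p5)
  step 9: p6  (read d: p5→p6)
  step 10: p0  (read d: p6→p0)

The earliest repeat is at step j = 1: M is in p0, which it already visited at step i = 0.
With |Q| = 7, pigeonhole forces a state repeat no later than step 7; the substring read between the first and second visits to that state can be pumped.

p0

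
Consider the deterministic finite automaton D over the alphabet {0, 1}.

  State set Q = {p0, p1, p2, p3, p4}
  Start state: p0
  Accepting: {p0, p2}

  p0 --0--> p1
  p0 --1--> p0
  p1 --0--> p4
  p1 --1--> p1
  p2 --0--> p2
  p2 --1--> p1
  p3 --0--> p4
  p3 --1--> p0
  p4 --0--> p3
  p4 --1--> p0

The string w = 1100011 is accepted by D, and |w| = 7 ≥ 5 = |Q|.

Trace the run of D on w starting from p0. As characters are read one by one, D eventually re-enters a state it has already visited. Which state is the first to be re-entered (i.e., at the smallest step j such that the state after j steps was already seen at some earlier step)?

p0

State sequence: p0 -1-> p0 -1-> p0 -0-> p1 -0-> p4 -0-> p3 -1-> p0 -1-> p0
First repeat at step 1: p0 was already visited.

The earliest repeat is at step j = 1: D is in p0, which it already visited at step i = 0.
Pumping length from the standard proof: p = 5 (the number of states). The repeated state found above gives |xy| = j ≤ 5 and |y| = j − i ≥ 1.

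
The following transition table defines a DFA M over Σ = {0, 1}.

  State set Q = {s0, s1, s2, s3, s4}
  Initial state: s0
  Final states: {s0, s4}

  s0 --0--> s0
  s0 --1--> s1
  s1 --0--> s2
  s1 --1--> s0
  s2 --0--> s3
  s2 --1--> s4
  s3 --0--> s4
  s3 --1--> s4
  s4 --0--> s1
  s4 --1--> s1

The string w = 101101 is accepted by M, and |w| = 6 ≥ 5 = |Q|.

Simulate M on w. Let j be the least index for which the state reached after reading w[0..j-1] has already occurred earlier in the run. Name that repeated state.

s1

Run of M on w = 1 0 1 1 0 1:
  step 0: s0  (start)
  step 1: s1  (read 1: s0→s1)
  step 2: s2  (read 0: s1→s2)
  step 3: s4  (read 1: s2→s4)
  step 4: s1  (read 1: s4→s1)   ← first repeat (s1 seen earlier)
  step 5: s2  (read 0: s1→s2)
  step 6: s4  (read 1: s2→s4)

The earliest repeat is at step j = 4: M is in s1, which it already visited at step i = 1.
Since M has 5 states, any run of length ≥ 5 visits 5+1 states, so by pigeonhole some state repeats within the first 5 steps — that repeat gives the pumpable loop.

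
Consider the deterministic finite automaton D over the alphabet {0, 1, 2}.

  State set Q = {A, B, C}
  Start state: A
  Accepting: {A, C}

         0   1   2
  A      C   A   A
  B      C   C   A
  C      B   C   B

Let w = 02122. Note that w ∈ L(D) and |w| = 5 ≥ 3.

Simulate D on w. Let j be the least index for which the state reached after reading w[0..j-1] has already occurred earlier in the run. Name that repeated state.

Run of D on w = 0 2 1 2 2:
  step 0: A  (start)
  step 1: C  (read 0: A→C)
  step 2: B  (read 2: C→B)
  step 3: C  (read 1: B→C)   ← first repeat (C seen earlier)
  step 4: B  (read 2: C→B)
  step 5: A  (read 2: B→A)

The earliest repeat is at step j = 3: D is in C, which it already visited at step i = 1.

C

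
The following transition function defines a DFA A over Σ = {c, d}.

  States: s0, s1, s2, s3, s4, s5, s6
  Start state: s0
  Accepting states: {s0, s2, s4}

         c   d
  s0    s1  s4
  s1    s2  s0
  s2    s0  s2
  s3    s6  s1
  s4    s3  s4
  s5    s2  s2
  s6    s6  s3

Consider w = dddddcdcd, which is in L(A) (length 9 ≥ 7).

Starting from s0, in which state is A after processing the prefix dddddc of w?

s3

Run of A on the first 6 characters of w = d d d d d c:
  step 0: s0  (start)
  step 1: s4  (read d: s0→s4)
  step 2: s4  (read d: s4→s4)
  step 3: s4  (read d: s4→s4)
  step 4: s4  (read d: s4→s4)
  step 5: s4  (read d: s4→s4)
  step 6: s3  (read c: s4→s3)

After reading 6 characters, A is in state s3.
(This kind of state-tracing is the core of the pumping-lemma construction: with 7 states, pigeonhole forces a repeat within the first 7 steps.)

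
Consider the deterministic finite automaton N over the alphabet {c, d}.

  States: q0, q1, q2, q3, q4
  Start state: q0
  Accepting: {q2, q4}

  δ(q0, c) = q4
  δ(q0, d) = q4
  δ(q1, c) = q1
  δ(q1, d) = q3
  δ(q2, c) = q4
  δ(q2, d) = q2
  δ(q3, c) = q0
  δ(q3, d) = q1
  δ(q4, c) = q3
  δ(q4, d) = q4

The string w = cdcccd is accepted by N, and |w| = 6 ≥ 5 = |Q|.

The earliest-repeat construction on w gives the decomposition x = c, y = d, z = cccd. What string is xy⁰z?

xy⁰z = xz = c·cccd = ccccd.
Reading y = d takes N from q4 back to q4, so after x the machine is still in q4, and z then leads to the accepting state q4. Hence ccccd ∈ L(N).

ccccd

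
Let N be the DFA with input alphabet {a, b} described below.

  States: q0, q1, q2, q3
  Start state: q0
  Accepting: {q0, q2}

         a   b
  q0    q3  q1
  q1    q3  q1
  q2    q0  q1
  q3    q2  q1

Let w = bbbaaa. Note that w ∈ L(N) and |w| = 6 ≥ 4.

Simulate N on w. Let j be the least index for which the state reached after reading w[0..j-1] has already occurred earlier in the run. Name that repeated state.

q1

Run of N on w = b b b a a a:
  step 0: q0  (start)
  step 1: q1  (read b: q0→q1)
  step 2: q1  (read b: q1→q1)   ← first repeat (q1 seen earlier)
  step 3: q1  (read b: q1→q1)
  step 4: q3  (read a: q1→q3)
  step 5: q2  (read a: q3→q2)
  step 6: q0  (read a: q2→q0)

The earliest repeat is at step j = 2: N is in q1, which it already visited at step i = 1.
Pumping length from the standard proof: p = 4 (the number of states). The repeated state found above gives |xy| = j ≤ 4 and |y| = j − i ≥ 1.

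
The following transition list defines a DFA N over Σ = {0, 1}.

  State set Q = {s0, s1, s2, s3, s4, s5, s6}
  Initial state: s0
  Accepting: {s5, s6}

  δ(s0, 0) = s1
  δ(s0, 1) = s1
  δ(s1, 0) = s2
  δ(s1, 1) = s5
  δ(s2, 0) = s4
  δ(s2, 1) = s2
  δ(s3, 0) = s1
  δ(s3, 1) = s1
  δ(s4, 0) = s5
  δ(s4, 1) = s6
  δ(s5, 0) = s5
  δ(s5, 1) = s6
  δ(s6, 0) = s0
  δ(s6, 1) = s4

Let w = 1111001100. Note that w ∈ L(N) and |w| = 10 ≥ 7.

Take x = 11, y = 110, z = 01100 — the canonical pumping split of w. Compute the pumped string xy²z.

1111011001100

xy^2z = 11·110·110·01100 = 1111011001100.
Reading y = 110 takes N from s5 back to s5, so after x·y·y the machine is still in s5, and z then leads to the accepting state s5. Hence 1111011001100 ∈ L(N).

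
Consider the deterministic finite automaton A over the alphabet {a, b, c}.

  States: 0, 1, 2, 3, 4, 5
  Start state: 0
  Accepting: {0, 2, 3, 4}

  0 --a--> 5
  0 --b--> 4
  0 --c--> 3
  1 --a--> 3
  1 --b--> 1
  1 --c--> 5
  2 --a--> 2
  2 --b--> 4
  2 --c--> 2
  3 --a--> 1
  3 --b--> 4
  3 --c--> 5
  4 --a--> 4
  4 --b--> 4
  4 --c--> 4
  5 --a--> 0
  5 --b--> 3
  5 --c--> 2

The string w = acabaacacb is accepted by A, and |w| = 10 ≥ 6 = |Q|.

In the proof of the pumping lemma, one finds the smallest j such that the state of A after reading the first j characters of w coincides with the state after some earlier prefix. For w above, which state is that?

2

State sequence: 0 -a-> 5 -c-> 2 -a-> 2 -b-> 4 -a-> 4 -a-> 4 -c-> 4 -a-> 4 -c-> 4 -b-> 4
First repeat at step 3: 2 was already visited.

The earliest repeat is at step j = 3: A is in 2, which it already visited at step i = 2.
With |Q| = 6, pigeonhole forces a state repeat no later than step 6; the substring read between the first and second visits to that state can be pumped.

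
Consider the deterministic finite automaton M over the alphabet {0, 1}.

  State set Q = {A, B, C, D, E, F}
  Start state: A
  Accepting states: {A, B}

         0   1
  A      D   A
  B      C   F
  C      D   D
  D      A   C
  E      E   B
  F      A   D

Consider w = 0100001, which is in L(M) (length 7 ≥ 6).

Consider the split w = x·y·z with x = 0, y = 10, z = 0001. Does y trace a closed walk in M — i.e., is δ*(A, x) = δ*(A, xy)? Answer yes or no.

Run of M on the first 3 characters of w = 0 1 0:
  step 0: A  (start)
  step 1: D  (read 0: A→D)
  step 2: C  (read 1: D→C)
  step 3: D  (read 0: C→D)

After x (step 1): D. After xy (step 3): D.
They match, so y = 10 drives M around a cycle from D back to itself; pumping y any number of times keeps M in D before reading z, and xyⁱz ∈ L(M) for every i ≥ 0.

yes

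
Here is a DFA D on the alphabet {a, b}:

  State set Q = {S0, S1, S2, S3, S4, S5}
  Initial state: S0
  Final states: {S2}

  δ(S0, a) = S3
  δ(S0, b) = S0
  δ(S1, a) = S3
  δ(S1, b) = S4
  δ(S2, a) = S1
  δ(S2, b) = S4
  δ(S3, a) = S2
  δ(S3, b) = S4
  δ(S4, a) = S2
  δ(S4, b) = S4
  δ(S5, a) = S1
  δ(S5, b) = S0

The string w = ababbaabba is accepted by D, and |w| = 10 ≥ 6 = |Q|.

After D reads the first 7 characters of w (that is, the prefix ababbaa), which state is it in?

State sequence: S0 -a-> S3 -b-> S4 -a-> S2 -b-> S4 -b-> S4 -a-> S2 -a-> S1

After reading 7 characters, D is in state S1.

S1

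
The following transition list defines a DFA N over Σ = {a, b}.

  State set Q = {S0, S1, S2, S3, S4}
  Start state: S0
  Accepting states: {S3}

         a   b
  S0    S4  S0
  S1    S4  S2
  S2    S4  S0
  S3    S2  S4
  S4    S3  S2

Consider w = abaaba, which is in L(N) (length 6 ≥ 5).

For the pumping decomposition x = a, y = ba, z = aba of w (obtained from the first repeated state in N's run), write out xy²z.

ababaaba

xy^2z = a·ba·ba·aba = ababaaba.
Reading y = ba takes N from S4 back to S4, so after x·y·y the machine is still in S4, and z then leads to the accepting state S3. Hence ababaaba ∈ L(N).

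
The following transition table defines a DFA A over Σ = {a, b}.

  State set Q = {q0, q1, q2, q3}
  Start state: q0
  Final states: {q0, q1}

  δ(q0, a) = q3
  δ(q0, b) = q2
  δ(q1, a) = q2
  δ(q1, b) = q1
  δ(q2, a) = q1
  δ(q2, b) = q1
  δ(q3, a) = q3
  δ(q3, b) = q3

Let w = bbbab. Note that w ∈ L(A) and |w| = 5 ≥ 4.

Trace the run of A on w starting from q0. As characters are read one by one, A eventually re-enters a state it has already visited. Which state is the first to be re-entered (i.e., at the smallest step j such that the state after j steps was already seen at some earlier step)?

Run of A on w = b b b a b:
  step 0: q0  (start)
  step 1: q2  (read b: q0→q2)
  step 2: q1  (read b: q2→q1)
  step 3: q1  (read b: q1→q1)   ← first repeat (q1 seen earlier)
  step 4: q2  (read a: q1→q2)
  step 5: q1  (read b: q2→q1)

The earliest repeat is at step j = 3: A is in q1, which it already visited at step i = 2.
With |Q| = 4, pigeonhole forces a state repeat no later than step 4; the substring read between the first and second visits to that state can be pumped.

q1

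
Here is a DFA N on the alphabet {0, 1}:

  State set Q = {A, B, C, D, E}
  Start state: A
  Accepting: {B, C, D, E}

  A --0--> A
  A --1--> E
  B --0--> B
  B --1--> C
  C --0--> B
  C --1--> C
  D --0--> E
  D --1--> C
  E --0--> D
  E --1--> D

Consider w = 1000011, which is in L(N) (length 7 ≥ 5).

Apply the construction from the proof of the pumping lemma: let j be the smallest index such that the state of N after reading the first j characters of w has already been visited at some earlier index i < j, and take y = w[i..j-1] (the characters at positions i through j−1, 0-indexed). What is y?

State sequence: A -1-> E -0-> D -0-> E -0-> D -0-> E -1-> D -1-> C
First repeat at step 3: E was already visited.

So i = 1, j = 3, giving x = w[0:1] = 1, y = w[1:3] = 00, z = w[3:7] = 0011.
Check: |xy| = 3 ≤ 5 and |y| = 2 ≥ 1. Reading y takes N from E back to E, so every xyⁱz is accepted.
Pumping length from the standard proof: p = 5 (the number of states). The repeated state found above gives |xy| = j ≤ 5 and |y| = j − i ≥ 1.

00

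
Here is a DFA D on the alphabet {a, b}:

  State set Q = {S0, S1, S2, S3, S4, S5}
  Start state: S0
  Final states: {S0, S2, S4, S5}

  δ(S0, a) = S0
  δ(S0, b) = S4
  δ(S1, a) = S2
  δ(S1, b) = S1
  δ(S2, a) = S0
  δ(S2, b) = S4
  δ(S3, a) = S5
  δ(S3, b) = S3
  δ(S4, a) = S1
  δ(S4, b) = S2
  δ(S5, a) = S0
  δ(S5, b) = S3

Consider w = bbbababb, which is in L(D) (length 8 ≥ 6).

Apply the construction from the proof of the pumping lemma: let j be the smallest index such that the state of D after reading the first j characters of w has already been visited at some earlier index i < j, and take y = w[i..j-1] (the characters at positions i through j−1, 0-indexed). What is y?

bb

State sequence: S0 -b-> S4 -b-> S2 -b-> S4 -a-> S1 -b-> S1 -a-> S2 -b-> S4 -b-> S2
First repeat at step 3: S4 was already visited.

So i = 1, j = 3, giving x = w[0:1] = b, y = w[1:3] = bb, z = w[3:8] = ababb.
Check: |xy| = 3 ≤ 6 and |y| = 2 ≥ 1. Reading y takes D from S4 back to S4, so every xyⁱz is accepted.
With |Q| = 6, pigeonhole forces a state repeat no later than step 6; the substring read between the first and second visits to that state can be pumped.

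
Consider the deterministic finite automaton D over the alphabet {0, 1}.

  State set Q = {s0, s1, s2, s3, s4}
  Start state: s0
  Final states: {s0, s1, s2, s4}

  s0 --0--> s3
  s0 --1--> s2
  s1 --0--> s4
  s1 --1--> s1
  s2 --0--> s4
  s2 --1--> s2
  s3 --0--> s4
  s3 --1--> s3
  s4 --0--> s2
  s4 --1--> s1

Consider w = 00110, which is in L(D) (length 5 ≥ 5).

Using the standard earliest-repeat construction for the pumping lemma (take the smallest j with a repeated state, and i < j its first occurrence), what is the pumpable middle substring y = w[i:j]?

1

State sequence: s0 -0-> s3 -0-> s4 -1-> s1 -1-> s1 -0-> s4
First repeat at step 4: s1 was already visited.

So i = 3, j = 4, giving x = w[0:3] = 001, y = w[3:4] = 1, z = w[4:5] = 0.
Check: |xy| = 4 ≤ 5 and |y| = 1 ≥ 1. Reading y takes D from s1 back to s1, so every xyⁱz is accepted.
Pumping length from the standard proof: p = 5 (the number of states). The repeated state found above gives |xy| = j ≤ 5 and |y| = j − i ≥ 1.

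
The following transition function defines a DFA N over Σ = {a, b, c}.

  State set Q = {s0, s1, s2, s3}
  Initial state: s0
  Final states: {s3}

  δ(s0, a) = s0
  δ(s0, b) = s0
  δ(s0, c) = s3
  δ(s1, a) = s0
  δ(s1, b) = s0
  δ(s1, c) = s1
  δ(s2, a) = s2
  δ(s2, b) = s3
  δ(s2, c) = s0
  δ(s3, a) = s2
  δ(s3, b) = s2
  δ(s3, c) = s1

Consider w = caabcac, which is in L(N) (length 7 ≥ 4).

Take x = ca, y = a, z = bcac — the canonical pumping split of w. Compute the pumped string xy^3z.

xy^3z = ca·a·a·a·bcac = caaaabcac.
Reading y = a takes N from s2 back to s2, so after x·y·y·y the machine is still in s2, and z then leads to the accepting state s3. Hence caaaabcac ∈ L(N).

caaaabcac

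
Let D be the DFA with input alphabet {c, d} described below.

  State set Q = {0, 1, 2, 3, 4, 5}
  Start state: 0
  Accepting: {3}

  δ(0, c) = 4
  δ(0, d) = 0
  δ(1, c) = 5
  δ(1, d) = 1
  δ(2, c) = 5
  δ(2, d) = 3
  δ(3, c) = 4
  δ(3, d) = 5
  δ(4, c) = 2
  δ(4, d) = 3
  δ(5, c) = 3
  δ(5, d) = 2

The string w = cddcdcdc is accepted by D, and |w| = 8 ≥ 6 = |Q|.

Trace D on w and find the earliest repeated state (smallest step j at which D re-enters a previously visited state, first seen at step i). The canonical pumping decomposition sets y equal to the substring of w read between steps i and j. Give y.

State sequence: 0 -c-> 4 -d-> 3 -d-> 5 -c-> 3 -d-> 5 -c-> 3 -d-> 5 -c-> 3
First repeat at step 4: 3 was already visited.

So i = 2, j = 4, giving x = w[0:2] = cd, y = w[2:4] = dc, z = w[4:8] = dcdc.
Check: |xy| = 4 ≤ 6 and |y| = 2 ≥ 1. Reading y takes D from 3 back to 3, so every xyⁱz is accepted.

dc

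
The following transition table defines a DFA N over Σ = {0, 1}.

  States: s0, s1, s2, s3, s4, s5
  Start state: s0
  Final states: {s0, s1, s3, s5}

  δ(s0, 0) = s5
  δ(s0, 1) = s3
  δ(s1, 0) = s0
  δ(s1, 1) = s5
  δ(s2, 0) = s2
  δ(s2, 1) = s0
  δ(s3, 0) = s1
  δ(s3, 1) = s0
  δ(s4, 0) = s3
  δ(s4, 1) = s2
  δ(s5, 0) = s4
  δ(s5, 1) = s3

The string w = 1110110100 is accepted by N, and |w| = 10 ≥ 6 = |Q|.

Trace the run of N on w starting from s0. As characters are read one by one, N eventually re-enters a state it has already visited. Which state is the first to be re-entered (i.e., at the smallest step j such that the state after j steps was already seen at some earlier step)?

s0

Run of N on w = 1 1 1 0 1 1 0 1 0 0:
  step 0: s0  (start)
  step 1: s3  (read 1: s0→s3)
  step 2: s0  (read 1: s3→s0)   ← first repeat (s0 seen earlier)
  step 3: s3  (read 1: s0→s3)
  step 4: s1  (read 0: s3→s1)
  step 5: s5  (read 1: s1→s5)
  step 6: s3  (read 1: s5→s3)
  step 7: s1  (read 0: s3→s1)
  step 8: s5  (read 1: s1→s5)
  step 9: s4  (read 0: s5→s4)
  step 10: s3  (read 0: s4→s3)

The earliest repeat is at step j = 2: N is in s0, which it already visited at step i = 0.
With |Q| = 6, pigeonhole forces a state repeat no later than step 6; the substring read between the first and second visits to that state can be pumped.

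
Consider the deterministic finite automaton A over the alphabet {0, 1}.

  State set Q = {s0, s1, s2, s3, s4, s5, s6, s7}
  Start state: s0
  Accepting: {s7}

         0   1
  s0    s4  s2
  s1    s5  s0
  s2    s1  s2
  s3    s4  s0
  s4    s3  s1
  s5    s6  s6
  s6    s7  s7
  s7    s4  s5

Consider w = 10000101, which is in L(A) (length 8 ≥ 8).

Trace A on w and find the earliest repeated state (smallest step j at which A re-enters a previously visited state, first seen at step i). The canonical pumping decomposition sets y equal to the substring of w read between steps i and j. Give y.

Run of A on w = 1 0 0 0 0 1 0 1:
  step 0: s0  (start)
  step 1: s2  (read 1: s0→s2)
  step 2: s1  (read 0: s2→s1)
  step 3: s5  (read 0: s1→s5)
  step 4: s6  (read 0: s5→s6)
  step 5: s7  (read 0: s6→s7)
  step 6: s5  (read 1: s7→s5)   ← first repeat (s5 seen earlier)
  step 7: s6  (read 0: s5→s6)
  step 8: s7  (read 1: s6→s7)

So i = 3, j = 6, giving x = w[0:3] = 100, y = w[3:6] = 001, z = w[6:8] = 01.
Check: |xy| = 6 ≤ 8 and |y| = 3 ≥ 1. Reading y takes A from s5 back to s5, so every xyⁱz is accepted.
Pumping length from the standard proof: p = 8 (the number of states). The repeated state found above gives |xy| = j ≤ 8 and |y| = j − i ≥ 1.

001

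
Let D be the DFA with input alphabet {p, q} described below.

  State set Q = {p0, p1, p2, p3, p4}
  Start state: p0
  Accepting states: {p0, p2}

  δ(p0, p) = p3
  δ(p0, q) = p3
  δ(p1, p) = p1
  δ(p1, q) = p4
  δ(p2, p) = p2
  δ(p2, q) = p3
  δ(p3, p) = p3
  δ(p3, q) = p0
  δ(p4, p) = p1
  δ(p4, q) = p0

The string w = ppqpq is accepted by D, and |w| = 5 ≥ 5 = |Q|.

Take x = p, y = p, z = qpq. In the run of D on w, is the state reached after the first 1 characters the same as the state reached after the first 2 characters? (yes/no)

yes

State sequence: p0 -p-> p3 -p-> p3

After x (step 1): p3. After xy (step 2): p3.
They match, so y = p drives D around a cycle from p3 back to itself; pumping y any number of times keeps D in p3 before reading z, and xyⁱz ∈ L(D) for every i ≥ 0.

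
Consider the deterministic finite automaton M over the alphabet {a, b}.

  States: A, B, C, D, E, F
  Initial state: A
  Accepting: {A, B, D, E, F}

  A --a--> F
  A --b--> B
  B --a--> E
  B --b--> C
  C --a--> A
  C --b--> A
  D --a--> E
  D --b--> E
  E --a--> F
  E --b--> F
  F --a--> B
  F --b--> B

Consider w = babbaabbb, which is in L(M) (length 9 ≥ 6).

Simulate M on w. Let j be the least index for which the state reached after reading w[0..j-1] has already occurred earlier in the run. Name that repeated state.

State sequence: A -b-> B -a-> E -b-> F -b-> B -a-> E -a-> F -b-> B -b-> C -b-> A
First repeat at step 4: B was already visited.

The earliest repeat is at step j = 4: M is in B, which it already visited at step i = 1.
The DFA has 6 states, so the proof of the pumping lemma guarantees a repeated state among the first 6+1 visited; the segment between the two visits is the pumpable y.

B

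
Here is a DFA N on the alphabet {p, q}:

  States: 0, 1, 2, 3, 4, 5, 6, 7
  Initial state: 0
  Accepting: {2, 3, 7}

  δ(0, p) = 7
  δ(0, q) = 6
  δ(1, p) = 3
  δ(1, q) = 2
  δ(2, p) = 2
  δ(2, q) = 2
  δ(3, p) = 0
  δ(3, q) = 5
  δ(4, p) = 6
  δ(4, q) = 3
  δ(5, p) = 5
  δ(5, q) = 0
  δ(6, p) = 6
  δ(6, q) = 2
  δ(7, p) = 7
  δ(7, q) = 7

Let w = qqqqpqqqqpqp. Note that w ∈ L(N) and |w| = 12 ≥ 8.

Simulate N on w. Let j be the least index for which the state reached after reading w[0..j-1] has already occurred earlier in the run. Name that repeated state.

2

Run of N on w = q q q q p q q q q p q p:
  step 0: 0  (start)
  step 1: 6  (read q: 0→6)
  step 2: 2  (read q: 6→2)
  step 3: 2  (read q: 2→2)   ← first repeat (2 seen earlier)
  step 4: 2  (read q: 2→2)
  step 5: 2  (read p: 2→2)
  step 6: 2  (read q: 2→2)
  step 7: 2  (read q: 2→2)
  step 8: 2  (read q: 2→2)
  step 9: 2  (read q: 2→2)
  step 10: 2  (read p: 2→2)
  step 11: 2  (read q: 2→2)
  step 12: 2  (read p: 2→2)

The earliest repeat is at step j = 3: N is in 2, which it already visited at step i = 2.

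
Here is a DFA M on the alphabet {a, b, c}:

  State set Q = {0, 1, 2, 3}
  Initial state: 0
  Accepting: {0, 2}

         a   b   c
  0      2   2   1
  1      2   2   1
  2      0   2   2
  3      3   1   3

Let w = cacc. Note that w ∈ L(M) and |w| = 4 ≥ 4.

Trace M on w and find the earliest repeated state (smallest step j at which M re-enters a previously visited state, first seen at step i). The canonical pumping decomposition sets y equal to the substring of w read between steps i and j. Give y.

c

State sequence: 0 -c-> 1 -a-> 2 -c-> 2 -c-> 2
First repeat at step 3: 2 was already visited.

So i = 2, j = 3, giving x = w[0:2] = ca, y = w[2:3] = c, z = w[3:4] = c.
Check: |xy| = 3 ≤ 4 and |y| = 1 ≥ 1. Reading y takes M from 2 back to 2, so every xyⁱz is accepted.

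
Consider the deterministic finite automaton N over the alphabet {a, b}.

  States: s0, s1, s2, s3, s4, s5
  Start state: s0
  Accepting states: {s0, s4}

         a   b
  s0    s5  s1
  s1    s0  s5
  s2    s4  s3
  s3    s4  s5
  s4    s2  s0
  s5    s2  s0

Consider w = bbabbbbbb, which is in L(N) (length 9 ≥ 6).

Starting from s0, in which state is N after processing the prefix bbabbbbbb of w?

Run of N on the first 9 characters of w = b b a b b b b b b:
  step 0: s0  (start)
  step 1: s1  (read b: s0→s1)
  step 2: s5  (read b: s1→s5)
  step 3: s2  (read a: s5→s2)
  step 4: s3  (read b: s2→s3)
  step 5: s5  (read b: s3→s5)
  step 6: s0  (read b: s5→s0)
  step 7: s1  (read b: s0→s1)
  step 8: s5  (read b: s1→s5)
  step 9: s0  (read b: s5→s0)

After reading 9 characters, N is in state s0.

s0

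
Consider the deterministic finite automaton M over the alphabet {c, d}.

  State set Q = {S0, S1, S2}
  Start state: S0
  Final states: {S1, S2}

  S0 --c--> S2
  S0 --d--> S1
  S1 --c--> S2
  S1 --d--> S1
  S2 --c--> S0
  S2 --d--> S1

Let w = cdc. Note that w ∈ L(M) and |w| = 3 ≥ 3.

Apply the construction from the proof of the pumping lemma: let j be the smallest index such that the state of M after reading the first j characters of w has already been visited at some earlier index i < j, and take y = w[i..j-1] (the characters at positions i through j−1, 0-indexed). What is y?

State sequence: S0 -c-> S2 -d-> S1 -c-> S2
First repeat at step 3: S2 was already visited.

So i = 1, j = 3, giving x = w[0:1] = c, y = w[1:3] = dc, z = w[3:3] = ε.
Check: |xy| = 3 ≤ 3 and |y| = 2 ≥ 1. Reading y takes M from S2 back to S2, so every xyⁱz is accepted.
The DFA has 3 states, so the proof of the pumping lemma guarantees a repeated state among the first 3+1 visited; the segment between the two visits is the pumpable y.

dc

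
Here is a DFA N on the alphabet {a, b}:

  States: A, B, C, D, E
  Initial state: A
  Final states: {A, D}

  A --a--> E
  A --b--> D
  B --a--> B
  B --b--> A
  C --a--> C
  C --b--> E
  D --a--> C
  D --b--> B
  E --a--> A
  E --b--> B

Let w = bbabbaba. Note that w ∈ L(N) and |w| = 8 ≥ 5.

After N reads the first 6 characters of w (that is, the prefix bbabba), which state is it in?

Run of N on the first 6 characters of w = b b a b b a:
  step 0: A  (start)
  step 1: D  (read b: A→D)
  step 2: B  (read b: D→B)
  step 3: B  (read a: B→B)
  step 4: A  (read b: B→A)
  step 5: D  (read b: A→D)
  step 6: C  (read a: D→C)

After reading 6 characters, N is in state C.

C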